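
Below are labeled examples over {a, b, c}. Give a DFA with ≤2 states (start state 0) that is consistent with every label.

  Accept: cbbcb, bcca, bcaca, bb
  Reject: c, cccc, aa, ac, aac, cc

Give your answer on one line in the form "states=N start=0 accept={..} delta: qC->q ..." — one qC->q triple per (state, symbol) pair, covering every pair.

states=2 start=0 accept={1} delta: 0a->0 0b->1 0c->0 1a->1 1b->1 1c->1

Fold the examples into a partial DFA from state 0: repeatedly fix the first undefined (state, symbol) met by the shortest-then-alphabetical prefix, trying targets in increasing order and rejecting any under which an Accept and a Reject string meet in one state with the same remainder; add a state when all current targets are rejected. Accepting states are where Accept strings end.
a: 0a undefined. 0a->0: ok.
b: 0b undefined. 0b->0: no, bb/aa meet in 0. Open state 1: 0b->1.
c: 0c undefined. 0c->0: ok.
bb: 1b undefined. 1b->0: no, bb/c meet in 0. 1b->1: ok.
bc: 1c undefined. 1c->0: no, bcca/c meet in 0. 1c->1: ok.
bca: 1a undefined. 1a->0: no, bcca/c meet in 0. 1a->1: ok.
All examples now run through 2 states with every (state, symbol) defined. Accept strings end in {1}, Reject strings end in {0}; accept={1}.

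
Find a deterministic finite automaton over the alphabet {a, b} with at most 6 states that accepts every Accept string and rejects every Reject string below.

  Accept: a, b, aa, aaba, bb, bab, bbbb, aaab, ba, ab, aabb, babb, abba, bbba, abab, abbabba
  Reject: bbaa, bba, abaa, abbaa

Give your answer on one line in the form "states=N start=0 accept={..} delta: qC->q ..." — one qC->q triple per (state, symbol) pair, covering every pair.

State merging on the prefix tree: take the shortest (then alphabetical) example prefix whose next move is undefined and point that move at state 0, else 1, else 2, ...; a target is out if some Accept/Reject pair would then sit in one state with the same input left (inseparable). If every existing state is out, open a new one.
a: 0a undefined. 0a->0: no, abba/bba meet in 0 with "bba" left. Open state 1: 0a->1.
b: 0b undefined. 0b->0: no, a/bba meet in 1. 0b->1: ok.
aa: 1a undefined. 1a->0: ok.
ab: 1b undefined. 1b->0: no, a/bba meet in 1. 1b->1: no, a/bbaa meet in 1. Open state 2: 1b->2.
aba: 2a undefined. 2a->0: no, a/bbaa meet in 1. 2a->1: no, a/bba meet in 1. 2a->2: no, bb/bbaa meet in 2. Open state 3: 2a->3.
abb: 2b undefined. 2b->0: no, aa/abbaa meet in 0. 2b->1: no, a/abbaa meet in 1. 2b->2: no, abba/bba meet in 3. 2b->3: no, abba/bbaa meet in 3 with "a" left. Open state 4: 2b->4.
abaa: 3a undefined. 3a->0: no, aa/bbaa meet in 0. 3a->1: no, a/bbaa meet in 1. 3a->2: no, bb/bbaa meet in 2. 3a->3: ok.
abab: 3b undefined. 3b->0: ok.
abba: 4a undefined. 4a->0: no, a/abbaa meet in 1. 4a->1: no, aa/abbaa meet in 0. 4a->2: ok.
bbbb: 4b undefined. 4b->0: ok.
All examples now run through 5 states with every (state, symbol) defined. Accept strings end in {0,1,2}, Reject strings end in {3}; accept={0,1,2}.

states=5 start=0 accept={0,1,2} delta: 0a->1 0b->1 1a->0 1b->2 2a->3 2b->4 3a->3 3b->0 4a->2 4b->0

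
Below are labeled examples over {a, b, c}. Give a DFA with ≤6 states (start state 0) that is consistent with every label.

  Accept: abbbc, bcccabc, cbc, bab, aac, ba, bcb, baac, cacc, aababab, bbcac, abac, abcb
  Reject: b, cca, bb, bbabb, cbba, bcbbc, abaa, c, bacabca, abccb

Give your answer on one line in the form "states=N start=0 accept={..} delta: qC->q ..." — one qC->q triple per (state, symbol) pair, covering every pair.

Fold the examples into a partial DFA from state 0: repeatedly fix the first undefined (state, symbol) met by the shortest-then-alphabetical prefix, trying targets in increasing order and rejecting any under which an Accept and a Reject string meet in one state with the same remainder; add a state when all current targets are rejected. Accepting states are where Accept strings end.
a: 0a undefined. 0a->0: no, aac/c meet in 0 with "c" left. Open state 1: 0a->1.
b: 0b undefined. 0b->0: ok.
c: 0c undefined. 0c->0: no, cbc/b meet in 0. 0c->1: no, ba/c meet in 1. Open state 2: 0c->2.
aa: 1a undefined. 1a->0: no, aac/c meet in 2. 1a->1: ok.
ab: 1b undefined. 1b->0: no, abbbc/c meet in 2. 1b->1: no, bab/bbabb meet in 1. 1b->2: no, abbbc/bcbbc meet in 2 with "bbc" left. Open state 3: 1b->3.
ca: 2a undefined. 2a->0: no, bbcac/c meet in 2. 2a->1: ok.
cb: 2b undefined. 2b->0: no, cbc/bcbbc meet in 2. 2b->1: ok.
cc: 2c undefined. 2c->0: no, bcccabc/bcbbc meet in 3 with "c" left. 2c->1: no, ba/cca meet in 1. 2c->2: no, bcccabc/bcbbc meet in 3 with "c" left. 2c->3: ok.
aac: 1c undefined. 1c->0: no, cbc/b meet in 0. 1c->1: ok.
aba: 3a undefined. 3a->0: no, cbc/abaa meet in 1. 3a->1: no, cbc/cca meet in 1. 3a->2: no, cbc/abaa meet in 1. 3a->3: no, bab/cca meet in 3. Open state 4: 3a->4.
abb: 3b undefined. 3b->0: no, abbbc/c meet in 2. 3b->1: no, abbbc/bcbbc meet in 3 with "c" left. 3b->2: ok.
abc: 3c undefined. 3c->0: no, abbbc/bacabca meet in 1. 3c->1: no, abbbc/bcbbc meet in 1. 3c->2: no, abbbc/bacabca meet in 1. 3c->3: no, bab/bcbbc meet in 3. 3c->4: ok.
abaa: 4a undefined. 4a->0: no, bcccabc/bbabb meet in 2. 4a->1: no, abbbc/abaa meet in 1. 4a->2: ok.
abac: 4c undefined. 4c->0: no, abac/b meet in 0. 4c->1: no, bab/abccb meet in 3. 4c->2: no, abbbc/abccb meet in 1. 4c->3: ok.
abcb: 4b undefined. 4b->0: no, abcb/b meet in 0. 4b->1: ok.
All examples now run through 5 states with every (state, symbol) defined. Accept strings end in {1,3}, Reject strings end in {0,2,4}; accept={1,3}.

states=5 start=0 accept={1,3} delta: 0a->1 0b->0 0c->2 1a->1 1b->3 1c->1 2a->1 2b->1 2c->3 3a->4 3b->2 3c->4 4a->2 4b->1 4c->3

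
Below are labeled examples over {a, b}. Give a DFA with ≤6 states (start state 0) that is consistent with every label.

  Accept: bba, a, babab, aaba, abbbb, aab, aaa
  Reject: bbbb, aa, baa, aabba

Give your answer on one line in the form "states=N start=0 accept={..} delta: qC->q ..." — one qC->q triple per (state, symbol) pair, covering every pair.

states=4 start=0 accept={1,3} delta: 0a->1 0b->0 1a->2 1b->1 2a->1 2b->3 3a->1 3b->1

State merging on the prefix tree: take the shortest (then alphabetical) example prefix whose next move is undefined and point that move at state 0, else 1, else 2, ...; a target is out if some Accept/Reject pair would then sit in one state with the same input left (inseparable). If every existing state is out, open a new one.
a: 0a undefined. 0a->0: no, bba/aabba meet in 0 with "bba" left. Open state 1: 0a->1.
b: 0b undefined. 0b->0: ok.
aa: 1a undefined. 1a->0: no, bba/aabba meet in 1. 1a->1: no, bba/aa meet in 1. Open state 2: 1a->2.
ab: 1b undefined. 1b->0: no, babab/bbbb meet in 0. 1b->1: ok.
aaa: 2a undefined. 2a->0: no, aaa/bbbb meet in 0. 2a->1: ok.
aab: 2b undefined. 2b->0: no, bba/aabba meet in 1. 2b->1: no, aaba/aa meet in 2. 2b->2: no, bba/aabba meet in 1. Open state 3: 2b->3.
aaba: 3a undefined. 3a->0: no, aaba/bbbb meet in 0. 3a->1: ok.
aabb: 3b undefined. 3b->0: no, bba/aabba meet in 1. 3b->1: ok.
All examples now run through 4 states with every (state, symbol) defined. Accept strings end in {1,3}, Reject strings end in {0,2}; accept={1,3}.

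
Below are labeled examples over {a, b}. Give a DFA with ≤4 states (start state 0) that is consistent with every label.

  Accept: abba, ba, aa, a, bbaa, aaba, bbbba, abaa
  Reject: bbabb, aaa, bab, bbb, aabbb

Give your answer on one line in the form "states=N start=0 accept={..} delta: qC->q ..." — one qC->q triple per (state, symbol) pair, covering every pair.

states=3 start=0 accept={1,2} delta: 0a->1 0b->0 1a->2 1b->0 2a->0 2b->0

Grow the machine one transition at a time. Run the examples from 0; the earliest place one falls off (shortest prefix, ties alphabetical) gets sent to the lowest-numbered state that keeps every Accept/Reject pair distinguishable — a pair clashes when both reach the same state with identical unread suffix — and to a fresh state only if none does.
a: 0a undefined. 0a->0: no, aa/aaa meet in 0. Open state 1: 0a->1.
b: 0b undefined. 0b->0: ok.
aa: 1a undefined. 1a->0: no, ba/aaa meet in 1. 1a->1: no, ba/aaa meet in 1. Open state 2: 1a->2.
ab: 1b undefined. 1b->0: ok.
aaa: 2a undefined. 2a->0: ok.
aab: 2b undefined. 2b->0: ok.
All examples now run through 3 states with every (state, symbol) defined. Accept strings end in {1,2}, Reject strings end in {0}; accept={1,2}.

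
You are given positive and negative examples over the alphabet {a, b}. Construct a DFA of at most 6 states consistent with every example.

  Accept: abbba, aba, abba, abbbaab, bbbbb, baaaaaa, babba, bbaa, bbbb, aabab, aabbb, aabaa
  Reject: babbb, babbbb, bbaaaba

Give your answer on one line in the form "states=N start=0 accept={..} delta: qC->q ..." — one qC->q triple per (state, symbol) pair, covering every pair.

states=5 start=0 accept={0,1,2,3} delta: 0a->0 0b->1 1a->2 1b->1 2a->1 2b->3 3a->4 3b->4 4a->0 4b->4

Grow the machine one transition at a time. Run the examples from 0; the earliest place one falls off (shortest prefix, ties alphabetical) gets sent to the lowest-numbered state that keeps every Accept/Reject pair distinguishable — a pair clashes when both reach the same state with identical unread suffix — and to a fresh state only if none does.
a: 0a undefined. 0a->0: ok.
b: 0b undefined. 0b->0: no, abbba/babbb meet in 0. Open state 1: 0b->1.
ba: 1a undefined. 1a->0: no, bbbb/babbbb meet in 1 with "bbb" left. 1a->1: no, bbbbb/babbbb meet in 1 with "bbbb" left. Open state 2: 1a->2.
bb: 1b undefined. 1b->0: no, abbba/bbaaaba meet in 2. 1b->1: ok.
baa: 2a undefined. 2a->0: no, abbba/bbaaaba meet in 2. 2a->1: ok.
bab: 2b undefined. 2b->0: no, abbbaab/babbb meet in 1. 2b->1: no, abbba/bbaaaba meet in 2. 2b->2: no, abbba/babbb meet in 2. Open state 3: 2b->3.
babb: 3b undefined. 3b->0: no, abbbaab/babbb meet in 1. 3b->1: no, abbbaab/babbb meet in 1. 3b->2: no, abbba/babbbb meet in 2. 3b->3: no, babba/bbaaaba meet in 3 with "a" left. Open state 4: 3b->4.
babba: 4a undefined. 4a->0: ok.
babbb: 4b undefined. 4b->0: no, abbbaab/babbbb meet in 1. 4b->1: no, abbbaab/babbb meet in 1. 4b->2: no, abbba/babbb meet in 2. 4b->3: no, aabab/babbb meet in 3. 4b->4: ok.
bbaaaba: 3a undefined. 3a->0: no, babba/bbaaaba meet in 0. 3a->1: no, abbbaab/bbaaaba meet in 1. 3a->2: no, abbba/bbaaaba meet in 2. 3a->3: no, aabab/bbaaaba meet in 3. 3a->4: ok.
All examples now run through 5 states with every (state, symbol) defined. Accept strings end in {0,1,2,3}, Reject strings end in {4}; accept={0,1,2,3}.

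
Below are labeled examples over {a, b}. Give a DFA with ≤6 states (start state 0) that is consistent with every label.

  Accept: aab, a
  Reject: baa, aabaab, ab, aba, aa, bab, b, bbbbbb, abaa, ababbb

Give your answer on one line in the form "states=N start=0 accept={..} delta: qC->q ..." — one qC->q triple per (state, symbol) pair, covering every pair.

State merging on the prefix tree: take the shortest (then alphabetical) example prefix whose next move is undefined and point that move at state 0, else 1, else 2, ...; a target is out if some Accept/Reject pair would then sit in one state with the same input left (inseparable). If every existing state is out, open a new one.
a: 0a undefined. 0a->0: no, aab/ab meet in 0 with "b" left. Open state 1: 0a->1.
b: 0b undefined. 0b->0: ok.
aa: 1a undefined. 1a->0: no, aab/baa meet in 0. 1a->1: no, aab/ab meet in 1 with "b" left. Open state 2: 1a->2.
ab: 1b undefined. 1b->0: no, a/aba meet in 1. 1b->1: no, a/ab meet in 1. 1b->2: ok.
aab: 2b undefined. 2b->0: no, aab/aabaab meet in 0. 2b->1: ok.
aba: 2a undefined. 2a->0: no, aab/abaa meet in 1. 2a->1: no, aab/aba meet in 1. 2a->2: no, aab/aabaab meet in 1. Open state 3: 2a->3.
abaa: 3a undefined. 3a->0: ok.
abab: 3b undefined. 3b->0: ok.
All examples now run through 4 states with every (state, symbol) defined. Accept strings end in {1}, Reject strings end in {0,2,3}; accept={1}.

states=4 start=0 accept={1} delta: 0a->1 0b->0 1a->2 1b->2 2a->3 2b->1 3a->0 3b->0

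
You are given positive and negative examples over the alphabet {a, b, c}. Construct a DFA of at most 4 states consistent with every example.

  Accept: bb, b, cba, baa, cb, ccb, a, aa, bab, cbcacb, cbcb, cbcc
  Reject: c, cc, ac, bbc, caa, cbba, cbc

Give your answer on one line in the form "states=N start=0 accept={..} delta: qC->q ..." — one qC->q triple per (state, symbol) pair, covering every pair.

Grow the machine one transition at a time. Run the examples from 0; the earliest place one falls off (shortest prefix, ties alphabetical) gets sent to the lowest-numbered state that keeps every Accept/Reject pair distinguishable — a pair clashes when both reach the same state with identical unread suffix — and to a fresh state only if none does.
a: 0a undefined. 0a->0: ok.
b: 0b undefined. 0b->0: ok.
c: 0c undefined. 0c->0: no, bb/c meet in 0. Open state 1: 0c->1.
ca: 1a undefined. 1a->0: no, bb/caa meet in 0. 1a->1: ok.
cb: 1b undefined. 1b->0: no, bb/cbba meet in 0. 1b->1: no, cba/c meet in 1. Open state 2: 1b->2.
cc: 1c undefined. 1c->0: no, bb/cc meet in 0. 1c->1: ok.
cba: 2a undefined. 2a->0: ok.
cbb: 2b undefined. 2b->0: no, bb/cbba meet in 0. 2b->1: ok.
cbc: 2c undefined. 2c->0: no, bb/cbc meet in 0. 2c->1: no, cbcc/c meet in 1. 2c->2: no, cb/cbc meet in 2. Open state 3: 2c->3.
cbca: 3a undefined. 3a->0: ok.
cbcb: 3b undefined. 3b->0: ok.
cbcc: 3c undefined. 3c->0: ok.
All examples now run through 4 states with every (state, symbol) defined. Accept strings end in {0,2}, Reject strings end in {1,3}; accept={0,2}.

states=4 start=0 accept={0,2} delta: 0a->0 0b->0 0c->1 1a->1 1b->2 1c->1 2a->0 2b->1 2c->3 3a->0 3b->0 3c->0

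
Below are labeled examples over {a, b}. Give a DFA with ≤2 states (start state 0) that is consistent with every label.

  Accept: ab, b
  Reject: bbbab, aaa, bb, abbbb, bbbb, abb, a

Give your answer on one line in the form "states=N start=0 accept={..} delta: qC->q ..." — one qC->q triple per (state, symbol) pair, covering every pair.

states=2 start=0 accept={1} delta: 0a->0 0b->1 1a->1 1b->0

Grow the machine one transition at a time. Run the examples from 0; the earliest place one falls off (shortest prefix, ties alphabetical) gets sent to the lowest-numbered state that keeps every Accept/Reject pair distinguishable — a pair clashes when both reach the same state with identical unread suffix — and to a fresh state only if none does.
a: 0a undefined. 0a->0: ok.
b: 0b undefined. 0b->0: no, ab/bbbab meet in 0. Open state 1: 0b->1.
bb: 1b undefined. 1b->0: ok.
bbba: 1a undefined. 1a->0: no, ab/bbbab meet in 1. 1a->1: ok.
All examples now run through 2 states with every (state, symbol) defined. Accept strings end in {1}, Reject strings end in {0}; accept={1}.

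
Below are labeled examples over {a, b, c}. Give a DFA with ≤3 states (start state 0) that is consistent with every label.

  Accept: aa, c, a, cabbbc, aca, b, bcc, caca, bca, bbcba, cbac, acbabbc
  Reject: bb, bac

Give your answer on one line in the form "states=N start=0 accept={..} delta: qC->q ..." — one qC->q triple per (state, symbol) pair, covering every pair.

states=3 start=0 accept={0,1} delta: 0a->0 0b->1 0c->1 1a->1 1b->2 1c->2 2a->0 2b->1 2c->0

Grow the machine one transition at a time. Run the examples from 0; the earliest place one falls off (shortest prefix, ties alphabetical) gets sent to the lowest-numbered state that keeps every Accept/Reject pair distinguishable — a pair clashes when both reach the same state with identical unread suffix — and to a fresh state only if none does.
a: 0a undefined. 0a->0: ok.
b: 0b undefined. 0b->0: no, aa/bb meet in 0. Open state 1: 0b->1.
c: 0c undefined. 0c->0: no, cbac/bac meet in 1 with "ac" left. 0c->1: ok.
ba: 1a undefined. 1a->0: no, c/bac meet in 1. 1a->1: ok.
bb: 1b undefined. 1b->0: no, aa/bb meet in 0. 1b->1: no, c/bb meet in 1. Open state 2: 1b->2.
bc: 1c undefined. 1c->0: no, aa/bac meet in 0. 1c->1: no, c/bac meet in 1. 1c->2: ok.
bbc: 2c undefined. 2c->0: ok.
bca: 2a undefined. 2a->0: ok.
cabb: 2b undefined. 2b->0: no, cabbbc/bb meet in 2. 2b->1: ok.
All examples now run through 3 states with every (state, symbol) defined. Accept strings end in {0,1}, Reject strings end in {2}; accept={0,1}.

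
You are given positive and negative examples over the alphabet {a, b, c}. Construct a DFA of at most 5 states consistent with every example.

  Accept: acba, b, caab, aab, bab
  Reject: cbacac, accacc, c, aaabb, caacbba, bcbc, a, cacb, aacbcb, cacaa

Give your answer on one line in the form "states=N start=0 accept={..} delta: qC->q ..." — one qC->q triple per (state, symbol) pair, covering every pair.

states=4 start=0 accept={1} delta: 0a->0 0b->1 0c->2 1a->0 1b->0 1c->0 2a->0 2b->3 2c->0 3a->1 3b->0 3c->1

State merging on the prefix tree: take the shortest (then alphabetical) example prefix whose next move is undefined and point that move at state 0, else 1, else 2, ...; a target is out if some Accept/Reject pair would then sit in one state with the same input left (inseparable). If every existing state is out, open a new one.
a: 0a undefined. 0a->0: ok.
b: 0b undefined. 0b->0: no, b/aaabb meet in 0. Open state 1: 0b->1.
c: 0c undefined. 0c->0: no, b/cacb meet in 1. 0c->1: no, b/c meet in 1. Open state 2: 0c->2.
ba: 1a undefined. 1a->0: ok.
bc: 1c undefined. 1c->0: ok.
ca: 2a undefined. 2a->0: ok.
cb: 2b undefined. 2b->0: no, acba/caacbba meet in 0. 2b->1: no, acba/bcbc meet in 0. 2b->2: no, acba/caacbba meet in 0. Open state 3: 2b->3.
acc: 2c undefined. 2c->0: ok.
cba: 3a undefined. 3a->0: no, acba/accacc meet in 0. 3a->1: ok.
aaabb: 1b undefined. 1b->0: ok.
aacbc: 3c undefined. 3c->0: no, acba/aacbcb meet in 1. 3c->1: ok.
caacbb: 3b undefined. 3b->0: ok.
All examples now run through 4 states with every (state, symbol) defined. Accept strings end in {1}, Reject strings end in {0,2,3}; accept={1}.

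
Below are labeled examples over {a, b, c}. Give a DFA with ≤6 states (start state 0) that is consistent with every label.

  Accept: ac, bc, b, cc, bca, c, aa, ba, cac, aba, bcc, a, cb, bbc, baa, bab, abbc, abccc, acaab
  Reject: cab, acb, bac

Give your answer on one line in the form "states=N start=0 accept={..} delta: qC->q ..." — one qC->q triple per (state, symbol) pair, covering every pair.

states=4 start=0 accept={0,1,2} delta: 0a->1 0b->1 0c->0 1a->2 1b->3 1c->1 2a->0 2b->0 2c->3 3a->0 3b->0 3c->0

State merging on the prefix tree: take the shortest (then alphabetical) example prefix whose next move is undefined and point that move at state 0, else 1, else 2, ...; a target is out if some Accept/Reject pair would then sit in one state with the same input left (inseparable). If every existing state is out, open a new one.
a: 0a undefined. 0a->0: no, cb/acb meet in 0 with "cb" left. Open state 1: 0a->1.
b: 0b undefined. 0b->0: no, ac/bac meet in 1 with "c" left. 0b->1: ok.
c: 0c undefined. 0c->0: ok.
aa: 1a undefined. 1a->0: no, cc/bac meet in 0. 1a->1: no, ac/bac meet in 1 with "c" left. Open state 2: 1a->2.
ab: 1b undefined. 1b->0: no, cc/cab meet in 0. 1b->1: no, b/cab meet in 1. 1b->2: no, aa/cab meet in 2. Open state 3: 1b->3.
ac: 1c undefined. 1c->0: no, b/acb meet in 1. 1c->1: ok.
aba: 3a undefined. 3a->0: ok.
abb: 3b undefined. 3b->0: ok.
abc: 3c undefined. 3c->0: ok.
baa: 2a undefined. 2a->0: ok.
bab: 2b undefined. 2b->0: ok.
bac: 2c undefined. 2c->0: no, cc/bac meet in 0. 2c->1: no, ac/bac meet in 1. 2c->2: no, bca/bac meet in 2. 2c->3: ok.
All examples now run through 4 states with every (state, symbol) defined. Accept strings end in {0,1,2}, Reject strings end in {3}; accept={0,1,2}.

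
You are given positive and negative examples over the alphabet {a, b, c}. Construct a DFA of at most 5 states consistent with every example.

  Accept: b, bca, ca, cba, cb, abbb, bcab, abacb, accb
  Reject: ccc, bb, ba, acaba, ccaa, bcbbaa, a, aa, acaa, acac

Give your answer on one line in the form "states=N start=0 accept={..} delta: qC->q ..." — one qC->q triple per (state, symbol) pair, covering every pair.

states=4 start=0 accept={1,2,3} delta: 0a->0 0b->1 0c->2 1a->0 1b->0 1c->2 2a->3 2b->2 2c->3 3a->0 3b->1 3c->0

Fold the examples into a partial DFA from state 0: repeatedly fix the first undefined (state, symbol) met by the shortest-then-alphabetical prefix, trying targets in increasing order and rejecting any under which an Accept and a Reject string meet in one state with the same remainder; add a state when all current targets are rejected. Accepting states are where Accept strings end.
a: 0a undefined. 0a->0: ok.
b: 0b undefined. 0b->0: no, b/bb meet in 0. Open state 1: 0b->1.
c: 0c undefined. 0c->0: no, ca/ccc meet in 0. 0c->1: no, ca/ba meet in 1 with "a" left. Open state 2: 0c->2.
ba: 1a undefined. 1a->0: ok.
bb: 1b undefined. 1b->0: ok.
bc: 1c undefined. 1c->0: no, bca/bb meet in 0. 1c->1: no, bca/bb meet in 0. 1c->2: ok.
ca: 2a undefined. 2a->0: no, bca/bb meet in 0. 2a->1: no, bcab/bb meet in 0. 2a->2: no, bca/acaa meet in 2. Open state 3: 2a->3.
cb: 2b undefined. 2b->0: no, cba/bb meet in 0. 2b->1: no, cba/bb meet in 0. 2b->2: ok.
cc: 2c undefined. 2c->0: no, cb/ccc meet in 2. 2c->1: no, cb/ccc meet in 2. 2c->2: no, cb/ccc meet in 2. 2c->3: ok.
cca: 3a undefined. 3a->0: ok.
ccc: 3c undefined. 3c->0: ok.
acab: 3b undefined. 3b->0: no, bcab/ccc meet in 0. 3b->1: ok.
All examples now run through 4 states with every (state, symbol) defined. Accept strings end in {1,2,3}, Reject strings end in {0}; accept={1,2,3}.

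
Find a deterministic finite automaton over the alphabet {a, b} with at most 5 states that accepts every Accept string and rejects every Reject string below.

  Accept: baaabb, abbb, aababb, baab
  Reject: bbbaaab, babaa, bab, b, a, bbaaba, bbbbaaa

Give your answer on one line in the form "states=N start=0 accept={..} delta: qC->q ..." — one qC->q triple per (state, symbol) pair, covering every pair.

Fold the examples into a partial DFA from state 0: repeatedly fix the first undefined (state, symbol) met by the shortest-then-alphabetical prefix, trying targets in increasing order and rejecting any under which an Accept and a Reject string meet in one state with the same remainder; add a state when all current targets are rejected. Accepting states are where Accept strings end.
a: 0a undefined. 0a->0: ok.
b: 0b undefined. 0b->0: no, baaabb/bbbaaab meet in 0. Open state 1: 0b->1.
ba: 1a undefined. 1a->0: no, baab/bab meet in 1. 1a->1: no, baab/bab meet in 1 with "b" left. Open state 2: 1a->2.
bb: 1b undefined. 1b->0: no, abbb/b meet in 1. 1b->1: no, abbb/b meet in 1. 1b->2: no, abbb/bab meet in 2 with "b" left. Open state 3: 1b->3.
baa: 2a undefined. 2a->0: no, baab/b meet in 1. 2a->1: ok.
bab: 2b undefined. 2b->0: no, baaabb/b meet in 1. 2b->1: ok.
bba: 3a undefined. 3a->0: ok.
bbb: 3b undefined. 3b->0: no, abbb/a meet in 0. 3b->1: no, abbb/bbbaaab meet in 1. 3b->2: no, baaabb/bbbaaab meet in 3. 3b->3: ok.
All examples now run through 4 states with every (state, symbol) defined. Accept strings end in {3}, Reject strings end in {0,1,2}; accept={3}.

states=4 start=0 accept={3} delta: 0a->0 0b->1 1a->2 1b->3 2a->1 2b->1 3a->0 3b->3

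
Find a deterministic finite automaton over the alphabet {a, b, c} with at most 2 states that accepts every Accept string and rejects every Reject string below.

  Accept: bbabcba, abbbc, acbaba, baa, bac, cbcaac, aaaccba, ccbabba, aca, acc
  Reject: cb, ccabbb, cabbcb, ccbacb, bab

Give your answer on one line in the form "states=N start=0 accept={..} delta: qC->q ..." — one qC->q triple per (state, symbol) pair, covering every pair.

states=2 start=0 accept={0} delta: 0a->0 0b->1 0c->0 1a->0 1b->0 1c->0

State merging on the prefix tree: take the shortest (then alphabetical) example prefix whose next move is undefined and point that move at state 0, else 1, else 2, ...; a target is out if some Accept/Reject pair would then sit in one state with the same input left (inseparable). If every existing state is out, open a new one.
a: 0a undefined. 0a->0: ok.
b: 0b undefined. 0b->0: no, baa/bab meet in 0. Open state 1: 0b->1.
c: 0c undefined. 0c->0: ok.
ba: 1a undefined. 1a->0: ok.
bb: 1b undefined. 1b->0: ok.
cbc: 1c undefined. 1c->0: ok.
All examples now run through 2 states with every (state, symbol) defined. Accept strings end in {0}, Reject strings end in {1}; accept={0}.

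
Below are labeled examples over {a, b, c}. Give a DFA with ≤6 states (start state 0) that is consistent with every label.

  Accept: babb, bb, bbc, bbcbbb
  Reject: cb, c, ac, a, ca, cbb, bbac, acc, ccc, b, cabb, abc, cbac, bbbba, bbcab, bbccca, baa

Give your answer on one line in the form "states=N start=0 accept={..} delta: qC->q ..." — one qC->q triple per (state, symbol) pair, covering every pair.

Grow the machine one transition at a time. Run the examples from 0; the earliest place one falls off (shortest prefix, ties alphabetical) gets sent to the lowest-numbered state that keeps every Accept/Reject pair distinguishable — a pair clashes when both reach the same state with identical unread suffix — and to a fresh state only if none does.
a: 0a undefined. 0a->0: ok.
b: 0b undefined. 0b->0: no, babb/a meet in 0. Open state 1: 0b->1.
c: 0c undefined. 0c->0: no, bb/cbb meet in 1 with "b" left. 0c->1: no, babb/cabb meet in 1 with "abb" left. Open state 2: 0c->2.
ba: 1a undefined. 1a->0: ok.
bb: 1b undefined. 1b->0: no, babb/a meet in 0. 1b->1: no, babb/b meet in 1. 1b->2: no, babb/c meet in 2. Open state 3: 1b->3.
ca: 2a undefined. 2a->0: no, babb/cabb meet in 3. 2a->1: ok.
cb: 2b undefined. 2b->0: ok.
cc: 2c undefined. 2c->0: ok.
abc: 1c undefined. 1c->0: ok.
bba: 3a undefined. 3a->0: ok.
bbb: 3b undefined. 3b->0: ok.
bbc: 3c undefined. 3c->0: no, bbc/cb meet in 0. 3c->1: no, bbc/ca meet in 1. 3c->2: no, babb/bbcab meet in 3. 3c->3: ok.
All examples now run through 4 states with every (state, symbol) defined. Accept strings end in {3}, Reject strings end in {0,1,2}; accept={3}.

states=4 start=0 accept={3} delta: 0a->0 0b->1 0c->2 1a->0 1b->3 1c->0 2a->1 2b->0 2c->0 3a->0 3b->0 3c->3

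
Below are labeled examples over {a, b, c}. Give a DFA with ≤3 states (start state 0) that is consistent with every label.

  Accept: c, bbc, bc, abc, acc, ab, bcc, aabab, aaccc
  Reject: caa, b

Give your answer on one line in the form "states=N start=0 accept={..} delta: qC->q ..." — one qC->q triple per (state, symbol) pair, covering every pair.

State merging on the prefix tree: take the shortest (then alphabetical) example prefix whose next move is undefined and point that move at state 0, else 1, else 2, ...; a target is out if some Accept/Reject pair would then sit in one state with the same input left (inseparable). If every existing state is out, open a new one.
a: 0a undefined. 0a->0: no, ab/b meet in 0 with "b" left. Open state 1: 0a->1.
b: 0b undefined. 0b->0: ok.
c: 0c undefined. 0c->0: no, c/b meet in 0. 0c->1: ok.
aa: 1a undefined. 1a->0: no, c/caa meet in 1. 1a->1: no, c/caa meet in 1. Open state 2: 1a->2.
ab: 1b undefined. 1b->0: no, ab/b meet in 0. 1b->1: ok.
ac: 1c undefined. 1c->0: no, abc/b meet in 0. 1c->1: ok.
aab: 2b undefined. 2b->0: ok.
aac: 2c undefined. 2c->0: ok.
caa: 2a undefined. 2a->0: ok.
All examples now run through 3 states with every (state, symbol) defined. Accept strings end in {1}, Reject strings end in {0}; accept={1}.

states=3 start=0 accept={1} delta: 0a->1 0b->0 0c->1 1a->2 1b->1 1c->1 2a->0 2b->0 2c->0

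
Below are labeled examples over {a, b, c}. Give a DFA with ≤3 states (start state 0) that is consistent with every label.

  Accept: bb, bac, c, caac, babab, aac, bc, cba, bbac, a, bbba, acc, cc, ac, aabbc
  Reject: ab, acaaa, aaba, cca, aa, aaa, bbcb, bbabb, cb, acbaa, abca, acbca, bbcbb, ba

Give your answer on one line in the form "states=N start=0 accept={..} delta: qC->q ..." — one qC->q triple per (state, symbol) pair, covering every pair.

states=3 start=0 accept={1} delta: 0a->1 0b->2 0c->1 1a->2 1b->0 1c->1 2a->2 2b->1 2c->1

Fold the examples into a partial DFA from state 0: repeatedly fix the first undefined (state, symbol) met by the shortest-then-alphabetical prefix, trying targets in increasing order and rejecting any under which an Accept and a Reject string meet in one state with the same remainder; add a state when all current targets are rejected. Accepting states are where Accept strings end.
a: 0a undefined. 0a->0: no, a/aa meet in 0. Open state 1: 0a->1.
b: 0b undefined. 0b->0: no, a/ba meet in 1. 0b->1: no, bb/ab meet in 1 with "b" left. Open state 2: 0b->2.
c: 0c undefined. 0c->0: no, cba/ba meet in 2 with "a" left. 0c->1: ok.
aa: 1a undefined. 1a->0: no, c/aaa meet in 1. 1a->1: no, c/aa meet in 1. 1a->2: ok.
ab: 1b undefined. 1b->0: ok.
ac: 1c undefined. 1c->0: no, c/cca meet in 1. 1c->1: ok.
ba: 2a undefined. 2a->0: no, bac/acaaa meet in 1. 2a->1: no, bac/aaa meet in 1. 2a->2: ok.
bb: 2b undefined. 2b->0: no, bb/ab meet in 0. 2b->1: ok.
bc: 2c undefined. 2c->0: no, bac/ab meet in 0. 2c->1: ok.
All examples now run through 3 states with every (state, symbol) defined. Accept strings end in {1}, Reject strings end in {0,2}; accept={1}.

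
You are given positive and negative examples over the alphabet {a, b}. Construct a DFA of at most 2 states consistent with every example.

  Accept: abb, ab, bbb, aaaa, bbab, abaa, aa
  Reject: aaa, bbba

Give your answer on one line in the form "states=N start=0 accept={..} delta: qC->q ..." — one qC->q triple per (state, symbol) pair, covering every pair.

states=2 start=0 accept={0} delta: 0a->1 0b->0 1a->0 1b->0

Fold the examples into a partial DFA from state 0: repeatedly fix the first undefined (state, symbol) met by the shortest-then-alphabetical prefix, trying targets in increasing order and rejecting any under which an Accept and a Reject string meet in one state with the same remainder; add a state when all current targets are rejected. Accepting states are where Accept strings end.
a: 0a undefined. 0a->0: no, aaaa/aaa meet in 0. Open state 1: 0a->1.
b: 0b undefined. 0b->0: ok.
aa: 1a undefined. 1a->0: ok.
ab: 1b undefined. 1b->0: ok.
All examples now run through 2 states with every (state, symbol) defined. Accept strings end in {0}, Reject strings end in {1}; accept={0}.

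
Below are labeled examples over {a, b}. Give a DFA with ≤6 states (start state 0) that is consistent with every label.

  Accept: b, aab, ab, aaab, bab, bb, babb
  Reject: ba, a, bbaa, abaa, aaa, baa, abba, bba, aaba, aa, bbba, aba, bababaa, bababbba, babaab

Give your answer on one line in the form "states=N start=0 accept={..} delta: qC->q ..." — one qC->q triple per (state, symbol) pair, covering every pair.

Grow the machine one transition at a time. Run the examples from 0; the earliest place one falls off (shortest prefix, ties alphabetical) gets sent to the lowest-numbered state that keeps every Accept/Reject pair distinguishable — a pair clashes when both reach the same state with identical unread suffix — and to a fresh state only if none does.
a: 0a undefined. 0a->0: ok.
b: 0b undefined. 0b->0: no, b/ba meet in 0. Open state 1: 0b->1.
ba: 1a undefined. 1a->0: no, b/babaab meet in 1. 1a->1: no, b/ba meet in 1. Open state 2: 1a->2.
bb: 1b undefined. 1b->0: no, bb/a meet in 0. 1b->1: ok.
baa: 2a undefined. 2a->0: ok.
bab: 2b undefined. 2b->0: no, b/babaab meet in 1. 2b->1: no, b/babaab meet in 1. 2b->2: no, b/babaab meet in 1. Open state 3: 2b->3.
baba: 3a undefined. 3a->0: no, b/babaab meet in 1. 3a->1: no, bab/babaab meet in 3. 3a->2: no, b/babaab meet in 1. 3a->3: no, babb/babaab meet in 3 with "b" left. Open state 4: 3a->4.
babb: 3b undefined. 3b->0: no, babb/a meet in 0. 3b->1: ok.
babaa: 4a undefined. 4a->0: no, b/babaab meet in 1. 4a->1: no, b/babaab meet in 1. 4a->2: no, bab/babaab meet in 3. 4a->3: no, b/babaab meet in 1. 4a->4: ok.
babab: 4b undefined. 4b->0: ok.
All examples now run through 5 states with every (state, symbol) defined. Accept strings end in {1,3}, Reject strings end in {0,2}; accept={1,3}.

states=5 start=0 accept={1,3} delta: 0a->0 0b->1 1a->2 1b->1 2a->0 2b->3 3a->4 3b->1 4a->4 4b->0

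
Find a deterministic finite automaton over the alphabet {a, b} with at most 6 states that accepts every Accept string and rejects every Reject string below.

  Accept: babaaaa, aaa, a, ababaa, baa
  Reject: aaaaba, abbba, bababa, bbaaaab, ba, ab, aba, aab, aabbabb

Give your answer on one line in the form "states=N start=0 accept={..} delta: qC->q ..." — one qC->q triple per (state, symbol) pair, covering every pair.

Fold the examples into a partial DFA from state 0: repeatedly fix the first undefined (state, symbol) met by the shortest-then-alphabetical prefix, trying targets in increasing order and rejecting any under which an Accept and a Reject string meet in one state with the same remainder; add a state when all current targets are rejected. Accepting states are where Accept strings end.
a: 0a undefined. 0a->0: ok.
b: 0b undefined. 0b->0: no, babaaaa/aaaaba meet in 0. Open state 1: 0b->1.
ba: 1a undefined. 1a->0: no, babaaaa/aaaaba meet in 0. 1a->1: no, baa/aaaaba meet in 1. Open state 2: 1a->2.
bb: 1b undefined. 1b->0: no, aaa/aabbabb meet in 0. 1b->1: ok.
baa: 2a undefined. 2a->0: ok.
bab: 2b undefined. 2b->0: ok.
All examples now run through 3 states with every (state, symbol) defined. Accept strings end in {0}, Reject strings end in {1,2}; accept={0}.

states=3 start=0 accept={0} delta: 0a->0 0b->1 1a->2 1b->1 2a->0 2b->0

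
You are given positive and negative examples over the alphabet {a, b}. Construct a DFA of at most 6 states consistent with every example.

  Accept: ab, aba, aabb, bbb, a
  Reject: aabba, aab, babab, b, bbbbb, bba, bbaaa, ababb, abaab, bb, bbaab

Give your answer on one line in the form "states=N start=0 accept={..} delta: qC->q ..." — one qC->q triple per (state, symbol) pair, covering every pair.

Fold the examples into a partial DFA from state 0: repeatedly fix the first undefined (state, symbol) met by the shortest-then-alphabetical prefix, trying targets in increasing order and rejecting any under which an Accept and a Reject string meet in one state with the same remainder; add a state when all current targets are rejected. Accepting states are where Accept strings end.
a: 0a undefined. 0a->0: no, ab/aab meet in 0 with "b" left. Open state 1: 0a->1.
b: 0b undefined. 0b->0: no, bbb/b meet in 0. 0b->1: no, ab/bb meet in 1 with "b" left. Open state 2: 0b->2.
aa: 1a undefined. 1a->0: no, aabb/bb meet in 2 with "b" left. 1a->1: no, ab/aab meet in 1 with "b" left. 1a->2: ok.
ab: 1b undefined. 1b->0: ok.
ba: 2a undefined. 2a->0: ok.
bb: 2b undefined. 2b->0: no, ab/aabba meet in 0. 2b->1: no, aba/aabba meet in 1. 2b->2: no, ab/aabba meet in 0. Open state 3: 2b->3.
bba: 3a undefined. 3a->0: no, ab/bba meet in 0. 3a->1: no, ab/bbaaa meet in 0. 3a->2: no, aba/bbaaa meet in 1. 3a->3: no, aabb/bbaab meet in 3 with "b" left. Open state 4: 3a->4.
bbb: 3b undefined. 3b->0: no, aba/aabba meet in 1. 3b->1: ok.
bbaa: 4a undefined. 4a->0: no, aba/bbaaa meet in 1. 4a->1: no, ab/bbaab meet in 0. 4a->2: no, ab/bbaaa meet in 0. 4a->3: no, aba/bbaab meet in 1. 4a->4: ok.
bbaab: 4b undefined. 4b->0: no, ab/bbaab meet in 0. 4b->1: no, aba/bbaab meet in 1. 4b->2: ok.
All examples now run through 5 states with every (state, symbol) defined. Accept strings end in {0,1}, Reject strings end in {2,3,4}; accept={0,1}.

states=5 start=0 accept={0,1} delta: 0a->1 0b->2 1a->2 1b->0 2a->0 2b->3 3a->4 3b->1 4a->4 4b->2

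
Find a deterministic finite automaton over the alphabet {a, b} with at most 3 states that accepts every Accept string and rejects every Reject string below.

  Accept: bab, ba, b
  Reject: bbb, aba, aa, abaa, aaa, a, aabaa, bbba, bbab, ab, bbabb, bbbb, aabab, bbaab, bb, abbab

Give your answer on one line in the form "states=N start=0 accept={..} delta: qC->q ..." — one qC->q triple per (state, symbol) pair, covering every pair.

Grow the machine one transition at a time. Run the examples from 0; the earliest place one falls off (shortest prefix, ties alphabetical) gets sent to the lowest-numbered state that keeps every Accept/Reject pair distinguishable — a pair clashes when both reach the same state with identical unread suffix — and to a fresh state only if none does.
a: 0a undefined. 0a->0: no, bab/aabab meet in 0 with "bab" left. Open state 1: 0a->1.
b: 0b undefined. 0b->0: no, bab/bbab meet in 1 with "b" left. 0b->1: no, ba/aa meet in 1 with "a" left. Open state 2: 0b->2.
aa: 1a undefined. 1a->0: no, bab/aabab meet in 2 with "ab" left. 1a->1: ok.
ab: 1b undefined. 1b->0: no, bab/abbab meet in 2 with "ab" left. 1b->1: ok.
ba: 2a undefined. 2a->0: ok.
bb: 2b undefined. 2b->0: no, bab/bbb meet in 2. 2b->1: ok.
All examples now run through 3 states with every (state, symbol) defined. Accept strings end in {0,2}, Reject strings end in {1}; accept={0,2}.

states=3 start=0 accept={0,2} delta: 0a->1 0b->2 1a->1 1b->1 2a->0 2b->1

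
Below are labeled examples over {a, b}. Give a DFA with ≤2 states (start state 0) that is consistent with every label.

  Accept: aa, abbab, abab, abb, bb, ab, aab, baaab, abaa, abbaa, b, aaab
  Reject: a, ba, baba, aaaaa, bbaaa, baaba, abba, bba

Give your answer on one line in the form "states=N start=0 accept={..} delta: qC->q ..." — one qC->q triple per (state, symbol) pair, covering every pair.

Fold the examples into a partial DFA from state 0: repeatedly fix the first undefined (state, symbol) met by the shortest-then-alphabetical prefix, trying targets in increasing order and rejecting any under which an Accept and a Reject string meet in one state with the same remainder; add a state when all current targets are rejected. Accepting states are where Accept strings end.
a: 0a undefined. 0a->0: no, aa/a meet in 0. Open state 1: 0a->1.
b: 0b undefined. 0b->0: ok.
aa: 1a undefined. 1a->0: ok.
ab: 1b undefined. 1b->0: ok.
All examples now run through 2 states with every (state, symbol) defined. Accept strings end in {0}, Reject strings end in {1}; accept={0}.

states=2 start=0 accept={0} delta: 0a->1 0b->0 1a->0 1b->0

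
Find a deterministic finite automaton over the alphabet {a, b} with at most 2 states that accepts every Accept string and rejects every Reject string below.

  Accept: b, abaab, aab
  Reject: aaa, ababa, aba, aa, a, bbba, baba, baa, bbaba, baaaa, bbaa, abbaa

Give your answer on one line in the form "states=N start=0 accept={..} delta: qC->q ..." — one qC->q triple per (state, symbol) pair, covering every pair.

State merging on the prefix tree: take the shortest (then alphabetical) example prefix whose next move is undefined and point that move at state 0, else 1, else 2, ...; a target is out if some Accept/Reject pair would then sit in one state with the same input left (inseparable). If every existing state is out, open a new one.
a: 0a undefined. 0a->0: ok.
b: 0b undefined. 0b->0: no, b/aaa meet in 0. Open state 1: 0b->1.
ba: 1a undefined. 1a->0: ok.
bb: 1b undefined. 1b->0: ok.
All examples now run through 2 states with every (state, symbol) defined. Accept strings end in {1}, Reject strings end in {0}; accept={1}.

states=2 start=0 accept={1} delta: 0a->0 0b->1 1a->0 1b->0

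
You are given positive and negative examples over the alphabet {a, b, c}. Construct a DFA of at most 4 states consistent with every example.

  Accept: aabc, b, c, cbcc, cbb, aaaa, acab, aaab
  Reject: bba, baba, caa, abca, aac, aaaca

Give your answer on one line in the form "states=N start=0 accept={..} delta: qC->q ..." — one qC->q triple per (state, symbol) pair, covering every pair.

states=4 start=0 accept={0} delta: 0a->1 0b->0 0c->0 1a->2 1b->0 1c->0 2a->3 2b->0 2c->1 3a->0 3b->0 3c->0

State merging on the prefix tree: take the shortest (then alphabetical) example prefix whose next move is undefined and point that move at state 0, else 1, else 2, ...; a target is out if some Accept/Reject pair would then sit in one state with the same input left (inseparable). If every existing state is out, open a new one.
a: 0a undefined. 0a->0: no, c/aac meet in 0 with "c" left. Open state 1: 0a->1.
b: 0b undefined. 0b->0: ok.
c: 0c undefined. 0c->0: ok.
aa: 1a undefined. 1a->0: no, aabc/caa meet in 0. 1a->1: no, aaaa/bba meet in 1. Open state 2: 1a->2.
ab: 1b undefined. 1b->0: ok.
ac: 1c undefined. 1c->0: ok.
aaa: 2a undefined. 2a->0: no, aaaa/bba meet in 1. 2a->1: no, aaaa/caa meet in 2. 2a->2: no, aaaa/caa meet in 2. Open state 3: 2a->3.
aab: 2b undefined. 2b->0: ok.
aac: 2c undefined. 2c->0: no, aabc/aac meet in 0. 2c->1: ok.
aaaa: 3a undefined. 3a->0: ok.
aaab: 3b undefined. 3b->0: ok.
aaac: 3c undefined. 3c->0: ok.
All examples now run through 4 states with every (state, symbol) defined. Accept strings end in {0}, Reject strings end in {1,2}; accept={0}.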